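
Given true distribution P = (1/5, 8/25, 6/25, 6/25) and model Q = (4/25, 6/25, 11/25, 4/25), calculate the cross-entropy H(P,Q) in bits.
2.1064 bits

Cross-entropy: H(P,Q) = -Σ p(x) log q(x)

Alternatively: H(P,Q) = H(P) + D_KL(P||Q)
H(P) = 1.9787 bits
D_KL(P||Q) = 0.1277 bits

H(P,Q) = 1.9787 + 0.1277 = 2.1064 bits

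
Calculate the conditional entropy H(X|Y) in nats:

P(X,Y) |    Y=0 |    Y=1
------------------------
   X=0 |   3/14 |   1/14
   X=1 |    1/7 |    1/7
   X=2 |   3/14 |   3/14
1.0519 nats

Using the chain rule: H(X|Y) = H(X,Y) - H(Y)

First, compute H(X,Y) = 1.7348 nats

Marginal P(Y) = (4/7, 3/7)
H(Y) = 0.6829 nats

H(X|Y) = H(X,Y) - H(Y) = 1.7348 - 0.6829 = 1.0519 nats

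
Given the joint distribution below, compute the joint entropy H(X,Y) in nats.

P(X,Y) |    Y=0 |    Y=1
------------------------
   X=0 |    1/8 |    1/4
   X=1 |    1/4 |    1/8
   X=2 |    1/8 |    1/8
1.7329 nats

Joint entropy is H(X,Y) = -Σ_{x,y} p(x,y) log p(x,y).

Summing over all non-zero entries:
H(X,Y) = -[1/8·log_e(1/8) + 1/4·log_e(1/4) + 1/4·log_e(1/4) + 1/8·log_e(1/8) + 1/8·log_e(1/8) + 1/8·log_e(1/8)]
H(X,Y) = 1.7329 nats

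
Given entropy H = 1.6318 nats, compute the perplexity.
5.1131

Perplexity is e^H (or exp(H) for natural log).

H = 1.6318 nats
Perplexity = e^1.6318 = 5.1131

Interpretation: The model's uncertainty is equivalent to choosing uniformly among 5.1 options.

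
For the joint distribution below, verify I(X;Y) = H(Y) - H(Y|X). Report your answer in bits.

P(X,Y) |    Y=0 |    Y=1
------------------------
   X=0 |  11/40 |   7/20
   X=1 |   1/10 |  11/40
I(X;Y) = 0.0222 bits

Mutual information has multiple equivalent forms:
- I(X;Y) = H(X) - H(X|Y)
- I(X;Y) = H(Y) - H(Y|X)
- I(X;Y) = H(X) + H(Y) - H(X,Y)

Computing all quantities:
H(X) = 0.9544, H(Y) = 0.9544, H(X,Y) = 1.8867
H(X|Y) = 0.9322, H(Y|X) = 0.9322

Verification:
H(X) - H(X|Y) = 0.9544 - 0.9322 = 0.0222
H(Y) - H(Y|X) = 0.9544 - 0.9322 = 0.0222
H(X) + H(Y) - H(X,Y) = 0.9544 + 0.9544 - 1.8867 = 0.0222

All forms give I(X;Y) = 0.0222 bits. ✓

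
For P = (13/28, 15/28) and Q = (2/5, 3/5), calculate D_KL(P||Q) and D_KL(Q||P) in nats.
D_KL(P||Q) = 0.0085, D_KL(Q||P) = 0.0084

KL divergence is not symmetric: D_KL(P||Q) ≠ D_KL(Q||P) in general.

D_KL(P||Q) = 0.0085 nats
D_KL(Q||P) = 0.0084 nats

No, they are not equal!

This asymmetry is why KL divergence is not a true distance metric.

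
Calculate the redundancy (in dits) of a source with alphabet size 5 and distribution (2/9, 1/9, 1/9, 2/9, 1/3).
0.0376 dits

Redundancy measures how far a source is from maximum entropy:
R = H_max - H(X)

Maximum entropy for 5 symbols: H_max = log_10(5) = 0.6990 dits
Actual entropy: H(X) = 0.6614 dits
Redundancy: R = 0.6990 - 0.6614 = 0.0376 dits

This redundancy represents potential for compression: the source could be compressed by 0.0376 dits per symbol.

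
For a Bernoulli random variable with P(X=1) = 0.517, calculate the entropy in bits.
0.9992 bits

The binary entropy function is:
H(p) = -p log(p) - (1-p) log(1-p)

H(0.517) = -0.517 × log_2(0.517) - 0.483 × log_2(0.483)
H(0.517) = 0.9992 bits

Note: Binary entropy is maximized at p=0.5 (H=1 bit) and minimized at p=0 or p=1 (H=0).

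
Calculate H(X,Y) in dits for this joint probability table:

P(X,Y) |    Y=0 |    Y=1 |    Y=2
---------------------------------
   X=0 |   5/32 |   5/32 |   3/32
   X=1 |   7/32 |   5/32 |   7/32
0.7630 dits

Joint entropy is H(X,Y) = -Σ_{x,y} p(x,y) log p(x,y).

Summing over all non-zero entries:
H(X,Y) = -[5/32·log_10(5/32) + 5/32·log_10(5/32) + 3/32·log_10(3/32) + 7/32·log_10(7/32) + 5/32·log_10(5/32) + 7/32·log_10(7/32)]
H(X,Y) = 0.7630 dits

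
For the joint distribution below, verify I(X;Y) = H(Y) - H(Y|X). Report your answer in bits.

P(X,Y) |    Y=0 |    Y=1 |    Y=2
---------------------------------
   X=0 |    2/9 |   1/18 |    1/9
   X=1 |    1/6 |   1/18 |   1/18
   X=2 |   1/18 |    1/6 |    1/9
I(X;Y) = 0.1432 bits

Mutual information has multiple equivalent forms:
- I(X;Y) = H(X) - H(X|Y)
- I(X;Y) = H(Y) - H(Y|X)
- I(X;Y) = H(X) + H(Y) - H(X,Y)

Computing all quantities:
H(X) = 1.5715, H(Y) = 1.5466, H(X,Y) = 2.9749
H(X|Y) = 1.4283, H(Y|X) = 1.4034

Verification:
H(X) - H(X|Y) = 1.5715 - 1.4283 = 0.1432
H(Y) - H(Y|X) = 1.5466 - 1.4034 = 0.1432
H(X) + H(Y) - H(X,Y) = 1.5715 + 1.5466 - 2.9749 = 0.1432

All forms give I(X;Y) = 0.1432 bits. ✓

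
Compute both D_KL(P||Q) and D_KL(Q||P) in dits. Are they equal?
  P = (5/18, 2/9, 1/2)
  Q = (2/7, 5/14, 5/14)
D_KL(P||Q) = 0.0239, D_KL(Q||P) = 0.0249

KL divergence is not symmetric: D_KL(P||Q) ≠ D_KL(Q||P) in general.

D_KL(P||Q) = 0.0239 dits
D_KL(Q||P) = 0.0249 dits

No, they are not equal!

This asymmetry is why KL divergence is not a true distance metric.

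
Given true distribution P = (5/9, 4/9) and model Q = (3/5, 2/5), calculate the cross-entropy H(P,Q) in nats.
0.6910 nats

Cross-entropy: H(P,Q) = -Σ p(x) log q(x)

Alternatively: H(P,Q) = H(P) + D_KL(P||Q)
H(P) = 0.6870 nats
D_KL(P||Q) = 0.0041 nats

H(P,Q) = 0.6870 + 0.0041 = 0.6910 nats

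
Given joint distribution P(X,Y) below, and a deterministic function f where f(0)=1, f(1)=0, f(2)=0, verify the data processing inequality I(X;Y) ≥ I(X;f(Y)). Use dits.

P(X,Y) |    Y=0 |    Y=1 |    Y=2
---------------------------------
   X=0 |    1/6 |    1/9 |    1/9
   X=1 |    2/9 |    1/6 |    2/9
I(X;Y) = 0.0015, I(X;f(Y)) = 0.0009, inequality holds: 0.0015 ≥ 0.0009

Data Processing Inequality: For any Markov chain X → Y → Z, we have I(X;Y) ≥ I(X;Z).

Here Z = f(Y) is a deterministic function of Y, forming X → Y → Z.

Original I(X;Y) = 0.0015 dits

After applying f:
P(X,Z) where Z=f(Y):
- P(X,Z=0) = P(X,Y=1) + P(X,Y=2)
- P(X,Z=1) = P(X,Y=0)

I(X;Z) = I(X;f(Y)) = 0.0009 dits

Verification: 0.0015 ≥ 0.0009 ✓

Information cannot be created by processing; the function f can only lose information about X.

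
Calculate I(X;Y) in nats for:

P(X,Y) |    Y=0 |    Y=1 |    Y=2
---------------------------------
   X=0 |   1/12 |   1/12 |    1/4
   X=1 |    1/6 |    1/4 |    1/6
0.0522 nats

Mutual information: I(X;Y) = H(X) + H(Y) - H(X,Y)

Marginals:
P(X) = (5/12, 7/12), H(X) = 0.6792 nats
P(Y) = (1/4, 1/3, 5/12), H(Y) = 1.0776 nats

Joint entropy: H(X,Y) = 1.7046 nats

I(X;Y) = 0.6792 + 1.0776 - 1.7046 = 0.0522 nats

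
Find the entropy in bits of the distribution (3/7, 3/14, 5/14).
1.5306 bits

Shannon entropy is H(X) = -Σ p(x) log p(x).

For P = (3/7, 3/14, 5/14):
H = -3/7 × log_2(3/7) -3/14 × log_2(3/14) -5/14 × log_2(5/14)
H = 1.5306 bits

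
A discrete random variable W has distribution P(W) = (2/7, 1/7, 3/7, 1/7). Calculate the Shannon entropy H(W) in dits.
0.5546 dits

Shannon entropy is H(X) = -Σ p(x) log p(x).

For P = (2/7, 1/7, 3/7, 1/7):
H = -2/7 × log_10(2/7) -1/7 × log_10(1/7) -3/7 × log_10(3/7) -1/7 × log_10(1/7)
H = 0.5546 dits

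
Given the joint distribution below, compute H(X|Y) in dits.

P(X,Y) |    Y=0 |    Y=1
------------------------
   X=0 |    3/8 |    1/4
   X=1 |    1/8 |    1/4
0.2726 dits

Using the chain rule: H(X|Y) = H(X,Y) - H(Y)

First, compute H(X,Y) = 0.5737 dits

Marginal P(Y) = (1/2, 1/2)
H(Y) = 0.3010 dits

H(X|Y) = H(X,Y) - H(Y) = 0.5737 - 0.3010 = 0.2726 dits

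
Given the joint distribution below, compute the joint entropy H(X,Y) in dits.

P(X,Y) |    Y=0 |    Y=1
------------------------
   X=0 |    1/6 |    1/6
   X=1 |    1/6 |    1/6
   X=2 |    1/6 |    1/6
0.7782 dits

Joint entropy is H(X,Y) = -Σ_{x,y} p(x,y) log p(x,y).

Summing over all non-zero entries:
H(X,Y) = -[1/6·log_10(1/6) + 1/6·log_10(1/6) + 1/6·log_10(1/6) + 1/6·log_10(1/6) + 1/6·log_10(1/6) + 1/6·log_10(1/6)]
H(X,Y) = 0.7782 dits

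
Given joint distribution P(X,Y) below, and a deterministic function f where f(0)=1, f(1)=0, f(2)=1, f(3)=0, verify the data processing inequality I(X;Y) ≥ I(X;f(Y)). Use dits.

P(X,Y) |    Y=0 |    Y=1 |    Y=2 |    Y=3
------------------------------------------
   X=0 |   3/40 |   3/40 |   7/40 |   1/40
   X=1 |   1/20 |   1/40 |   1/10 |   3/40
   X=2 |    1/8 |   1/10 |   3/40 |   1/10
I(X;Y) = 0.0310, I(X;f(Y)) = 0.0079, inequality holds: 0.0310 ≥ 0.0079

Data Processing Inequality: For any Markov chain X → Y → Z, we have I(X;Y) ≥ I(X;Z).

Here Z = f(Y) is a deterministic function of Y, forming X → Y → Z.

Original I(X;Y) = 0.0310 dits

After applying f:
P(X,Z) where Z=f(Y):
- P(X,Z=0) = P(X,Y=1) + P(X,Y=3)
- P(X,Z=1) = P(X,Y=0) + P(X,Y=2)

I(X;Z) = I(X;f(Y)) = 0.0079 dits

Verification: 0.0310 ≥ 0.0079 ✓

Information cannot be created by processing; the function f can only lose information about X.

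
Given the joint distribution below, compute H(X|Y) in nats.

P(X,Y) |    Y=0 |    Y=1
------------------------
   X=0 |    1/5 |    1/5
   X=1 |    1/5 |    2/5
0.6592 nats

Using the chain rule: H(X|Y) = H(X,Y) - H(Y)

First, compute H(X,Y) = 1.3322 nats

Marginal P(Y) = (2/5, 3/5)
H(Y) = 0.6730 nats

H(X|Y) = H(X,Y) - H(Y) = 1.3322 - 0.6730 = 0.6592 nats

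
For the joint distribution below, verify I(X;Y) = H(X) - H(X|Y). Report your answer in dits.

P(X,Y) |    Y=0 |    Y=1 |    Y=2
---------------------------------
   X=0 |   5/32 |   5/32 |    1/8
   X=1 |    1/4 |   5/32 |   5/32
I(X;Y) = 0.0021 dits

Mutual information has multiple equivalent forms:
- I(X;Y) = H(X) - H(X|Y)
- I(X;Y) = H(Y) - H(Y|X)
- I(X;Y) = H(X) + H(Y) - H(X,Y)

Computing all quantities:
H(X) = 0.2976, H(Y) = 0.4717, H(X,Y) = 0.7673
H(X|Y) = 0.2955, H(Y|X) = 0.4696

Verification:
H(X) - H(X|Y) = 0.2976 - 0.2955 = 0.0021
H(Y) - H(Y|X) = 0.4717 - 0.4696 = 0.0021
H(X) + H(Y) - H(X,Y) = 0.2976 + 0.4717 - 0.7673 = 0.0021

All forms give I(X;Y) = 0.0021 dits. ✓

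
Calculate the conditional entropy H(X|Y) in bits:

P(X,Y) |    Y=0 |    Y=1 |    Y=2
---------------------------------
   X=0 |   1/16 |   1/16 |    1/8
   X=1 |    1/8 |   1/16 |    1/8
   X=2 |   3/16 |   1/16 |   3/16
1.5254 bits

Using the chain rule: H(X|Y) = H(X,Y) - H(Y)

First, compute H(X,Y) = 3.0306 bits

Marginal P(Y) = (3/8, 3/16, 7/16)
H(Y) = 1.5052 bits

H(X|Y) = H(X,Y) - H(Y) = 3.0306 - 1.5052 = 1.5254 bits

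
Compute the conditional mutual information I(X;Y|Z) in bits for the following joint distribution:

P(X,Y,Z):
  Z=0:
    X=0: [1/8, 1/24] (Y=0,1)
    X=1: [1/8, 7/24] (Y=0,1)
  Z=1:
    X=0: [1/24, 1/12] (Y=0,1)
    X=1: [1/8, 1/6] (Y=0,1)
0.0747 bits

Conditional mutual information: I(X;Y|Z) = H(X|Z) + H(Y|Z) - H(X,Y|Z)

H(Z) = 0.9799
H(X,Z) = 1.8506 → H(X|Z) = 0.8707
H(Y,Z) = 1.9591 → H(Y|Z) = 0.9793
H(X,Y,Z) = 2.7551 → H(X,Y|Z) = 1.7753

I(X;Y|Z) = 0.8707 + 0.9793 - 1.7753 = 0.0747 bits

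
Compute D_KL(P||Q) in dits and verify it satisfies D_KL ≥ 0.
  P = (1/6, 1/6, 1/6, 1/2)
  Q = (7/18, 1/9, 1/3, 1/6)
0.1564 dits

KL divergence satisfies the Gibbs inequality: D_KL(P||Q) ≥ 0 for all distributions P, Q.

D_KL(P||Q) = Σ p(x) log(p(x)/q(x))
Term by term:
  x=0: 1/6 × log_10[(1/6)/(7/18)] = -0.0613
  x=1: 1/6 × log_10[(1/6)/(1/9)] = 0.0293
  x=2: 1/6 × log_10[(1/6)/(1/3)] = -0.0502
  x=3: 1/2 × log_10[(1/2)/(1/6)] = 0.2386
D_KL(P||Q) = 0.1564 dits

D_KL(P||Q) = 0.1564 ≥ 0 ✓

This non-negativity is a fundamental property: relative entropy cannot be negative because it measures how different Q is from P.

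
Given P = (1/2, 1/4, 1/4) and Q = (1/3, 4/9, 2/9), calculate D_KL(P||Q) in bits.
0.1274 bits

KL divergence: D_KL(P||Q) = Σ p(x) log(p(x)/q(x))

Computing term by term:
  x=0: 1/2 × log_2[(1/2)/(1/3)] = 1/2 × 0.5850 = 0.2925
  x=1: 1/4 × log_2[(1/4)/(4/9)] = 1/4 × -0.8301 = -0.2075
  x=2: 1/4 × log_2[(1/4)/(2/9)] = 1/4 × 0.1699 = 0.0425

D_KL(P||Q) = 0.1274 bits

Note: KL divergence is always non-negative and equals 0 iff P = Q.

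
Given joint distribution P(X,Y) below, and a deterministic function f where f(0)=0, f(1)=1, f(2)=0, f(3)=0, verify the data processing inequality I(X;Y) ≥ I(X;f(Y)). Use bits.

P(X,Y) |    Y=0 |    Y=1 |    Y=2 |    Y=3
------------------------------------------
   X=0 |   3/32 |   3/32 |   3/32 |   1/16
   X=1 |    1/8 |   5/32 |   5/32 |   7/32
I(X;Y) = 0.0207, I(X;f(Y)) = 0.0010, inequality holds: 0.0207 ≥ 0.0010

Data Processing Inequality: For any Markov chain X → Y → Z, we have I(X;Y) ≥ I(X;Z).

Here Z = f(Y) is a deterministic function of Y, forming X → Y → Z.

Original I(X;Y) = 0.0207 bits

After applying f:
P(X,Z) where Z=f(Y):
- P(X,Z=0) = P(X,Y=0) + P(X,Y=2) + P(X,Y=3)
- P(X,Z=1) = P(X,Y=1)

I(X;Z) = I(X;f(Y)) = 0.0010 bits

Verification: 0.0207 ≥ 0.0010 ✓

Information cannot be created by processing; the function f can only lose information about X.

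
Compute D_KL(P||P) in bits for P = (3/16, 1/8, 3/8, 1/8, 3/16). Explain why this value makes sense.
0.0000 bits

KL divergence satisfies the Gibbs inequality: D_KL(P||Q) ≥ 0 for all distributions P, Q.

D_KL(P||Q) = Σ p(x) log(p(x)/q(x))
Each term is p(x) × log_2(p(x)/p(x)) = p(x) × log_2(1) = 0, so the sum is 0.
D_KL(P||Q) = 0.0000 bits

When P = Q, the KL divergence is exactly 0, as there is no 'divergence' between identical distributions.

This non-negativity is a fundamental property: relative entropy cannot be negative because it measures how different Q is from P.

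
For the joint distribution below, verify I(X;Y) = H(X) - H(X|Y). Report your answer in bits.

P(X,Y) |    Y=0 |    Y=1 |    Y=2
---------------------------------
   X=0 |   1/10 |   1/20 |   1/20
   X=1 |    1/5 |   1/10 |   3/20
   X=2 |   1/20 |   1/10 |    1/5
I(X;Y) = 0.0876 bits

Mutual information has multiple equivalent forms:
- I(X;Y) = H(X) - H(X|Y)
- I(X;Y) = H(Y) - H(Y|X)
- I(X;Y) = H(X) + H(Y) - H(X,Y)

Computing all quantities:
H(X) = 1.5129, H(Y) = 1.5589, H(X,Y) = 2.9842
H(X|Y) = 1.4253, H(Y|X) = 1.4713

Verification:
H(X) - H(X|Y) = 1.5129 - 1.4253 = 0.0876
H(Y) - H(Y|X) = 1.5589 - 1.4713 = 0.0876
H(X) + H(Y) - H(X,Y) = 1.5129 + 1.5589 - 2.9842 = 0.0876

All forms give I(X;Y) = 0.0876 bits. ✓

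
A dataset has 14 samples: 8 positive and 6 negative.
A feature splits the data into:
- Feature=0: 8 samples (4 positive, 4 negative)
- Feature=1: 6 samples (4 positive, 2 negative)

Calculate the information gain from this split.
0.0202 bits

Information Gain = H(Y) - H(Y|Feature)

Before split:
P(positive) = 8/14 = 0.5714
H(Y) = 0.9852 bits

After split:
Feature=0: H = 1.0000 bits (weight = 8/14)
Feature=1: H = 0.9183 bits (weight = 6/14)
H(Y|Feature) = (8/14)×1.0000 + (6/14)×0.9183 = 0.9650 bits

Information Gain = 0.9852 - 0.9650 = 0.0202 bits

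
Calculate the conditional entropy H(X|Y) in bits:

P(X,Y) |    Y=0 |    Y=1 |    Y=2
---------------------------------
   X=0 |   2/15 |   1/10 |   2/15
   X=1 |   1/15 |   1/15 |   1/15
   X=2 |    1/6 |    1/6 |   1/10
1.5024 bits

Using the chain rule: H(X|Y) = H(X,Y) - H(Y)

First, compute H(X,Y) = 3.0826 bits

Marginal P(Y) = (11/30, 1/3, 3/10)
H(Y) = 1.5801 bits

H(X|Y) = H(X,Y) - H(Y) = 3.0826 - 1.5801 = 1.5024 bits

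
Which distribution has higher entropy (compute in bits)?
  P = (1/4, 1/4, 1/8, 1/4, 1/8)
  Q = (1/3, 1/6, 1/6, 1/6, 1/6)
Q

Computing entropies in bits:
H(P) = 2.2500
H(Q) = 2.2516

Distribution Q has higher entropy.

Intuition: The distribution closer to uniform (more spread out) has higher entropy.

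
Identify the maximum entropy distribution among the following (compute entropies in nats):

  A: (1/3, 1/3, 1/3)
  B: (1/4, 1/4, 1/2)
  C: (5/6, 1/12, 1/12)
A

For a discrete distribution over n outcomes, entropy is maximized by the uniform distribution.

Computing entropies:
H(A) = 1.0986 nats
H(B) = 1.0397 nats
H(C) = 0.5661 nats

The uniform distribution (where all probabilities equal 1/3) achieves the maximum entropy of log_e(3) = 1.0986 nats.

Distribution A has the highest entropy.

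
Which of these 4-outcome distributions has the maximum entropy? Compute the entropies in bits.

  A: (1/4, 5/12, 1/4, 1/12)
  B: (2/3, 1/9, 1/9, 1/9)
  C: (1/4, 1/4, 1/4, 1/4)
C

For a discrete distribution over n outcomes, entropy is maximized by the uniform distribution.

Computing entropies:
H(A) = 1.8250 bits
H(B) = 1.4466 bits
H(C) = 2.0000 bits

The uniform distribution (where all probabilities equal 1/4) achieves the maximum entropy of log_2(4) = 2.0000 bits.

Distribution C has the highest entropy.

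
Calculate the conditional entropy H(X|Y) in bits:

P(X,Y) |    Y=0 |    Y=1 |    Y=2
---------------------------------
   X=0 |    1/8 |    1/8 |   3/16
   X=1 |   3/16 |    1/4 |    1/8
0.9512 bits

Using the chain rule: H(X|Y) = H(X,Y) - H(Y)

First, compute H(X,Y) = 2.5306 bits

Marginal P(Y) = (5/16, 3/8, 5/16)
H(Y) = 1.5794 bits

H(X|Y) = H(X,Y) - H(Y) = 2.5306 - 1.5794 = 0.9512 bits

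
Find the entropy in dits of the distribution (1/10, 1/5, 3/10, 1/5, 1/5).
0.6762 dits

Shannon entropy is H(X) = -Σ p(x) log p(x).

For P = (1/10, 1/5, 3/10, 1/5, 1/5):
H = -1/10 × log_10(1/10) -1/5 × log_10(1/5) -3/10 × log_10(3/10) -1/5 × log_10(1/5) -1/5 × log_10(1/5)
H = 0.6762 dits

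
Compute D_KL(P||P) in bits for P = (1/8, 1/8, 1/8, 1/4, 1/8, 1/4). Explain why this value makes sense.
0.0000 bits

KL divergence satisfies the Gibbs inequality: D_KL(P||Q) ≥ 0 for all distributions P, Q.

D_KL(P||Q) = Σ p(x) log(p(x)/q(x))
Each term is p(x) × log_2(p(x)/p(x)) = p(x) × log_2(1) = 0, so the sum is 0.
D_KL(P||Q) = 0.0000 bits

When P = Q, the KL divergence is exactly 0, as there is no 'divergence' between identical distributions.

This non-negativity is a fundamental property: relative entropy cannot be negative because it measures how different Q is from P.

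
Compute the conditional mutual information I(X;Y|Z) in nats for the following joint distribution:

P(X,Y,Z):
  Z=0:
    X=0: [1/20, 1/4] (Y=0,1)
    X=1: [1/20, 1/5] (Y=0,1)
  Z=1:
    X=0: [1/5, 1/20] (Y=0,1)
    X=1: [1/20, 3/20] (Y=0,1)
0.0721 nats

Conditional mutual information: I(X;Y|Z) = H(X|Z) + H(Y|Z) - H(X,Y|Z)

H(Z) = 0.6881
H(X,Z) = 1.3762 → H(X|Z) = 0.6881
H(Y,Z) = 1.2580 → H(Y|Z) = 0.5699
H(X,Y,Z) = 1.8741 → H(X,Y|Z) = 1.1859

I(X;Y|Z) = 0.6881 + 0.5699 - 1.1859 = 0.0721 nats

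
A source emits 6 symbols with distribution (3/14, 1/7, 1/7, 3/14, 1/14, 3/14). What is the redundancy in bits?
0.0822 bits

Redundancy measures how far a source is from maximum entropy:
R = H_max - H(X)

Maximum entropy for 6 symbols: H_max = log_2(6) = 2.5850 bits
Actual entropy: H(X) = 2.5027 bits
Redundancy: R = 2.5850 - 2.5027 = 0.0822 bits

This redundancy represents potential for compression: the source could be compressed by 0.0822 bits per symbol.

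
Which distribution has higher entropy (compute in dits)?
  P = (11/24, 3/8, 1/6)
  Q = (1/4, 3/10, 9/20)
Q

Computing entropies in dits:
H(P) = 0.4447
H(Q) = 0.4634

Distribution Q has higher entropy.

Intuition: The distribution closer to uniform (more spread out) has higher entropy.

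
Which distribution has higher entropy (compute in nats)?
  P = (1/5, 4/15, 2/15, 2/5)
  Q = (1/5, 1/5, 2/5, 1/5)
Q

Computing entropies in nats:
H(P) = 1.3095
H(Q) = 1.3322

Distribution Q has higher entropy.

Intuition: The distribution closer to uniform (more spread out) has higher entropy.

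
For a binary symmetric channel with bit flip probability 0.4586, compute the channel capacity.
0.0050 bits

For a binary symmetric channel (BSC) with error probability p:
Capacity C = 1 - H(p) bits per symbol

where H(p) = -p log₂(p) - (1-p) log₂(1-p) is the binary entropy function.

H(0.4586) = 0.9950 bits
C = 1 - 0.9950 = 0.0050 bits per symbol

This means we can reliably transmit up to 0.0050 bits of information per channel use.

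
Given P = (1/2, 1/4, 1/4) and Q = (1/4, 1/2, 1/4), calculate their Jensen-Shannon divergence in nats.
0.0425 nats

Jensen-Shannon divergence is:
JSD(P||Q) = 0.5 × D_KL(P||M) + 0.5 × D_KL(Q||M)
where M = 0.5 × (P + Q) is the mixture distribution.

M = 0.5 × (1/2, 1/4, 1/4) + 0.5 × (1/4, 1/2, 1/4) = (3/8, 3/8, 1/4)

D_KL(P||M) = 0.0425 nats
D_KL(Q||M) = 0.0425 nats

JSD(P||Q) = 0.5 × 0.0425 + 0.5 × 0.0425 = 0.0425 nats

Unlike KL divergence, JSD is symmetric and bounded: 0 ≤ JSD ≤ log(2).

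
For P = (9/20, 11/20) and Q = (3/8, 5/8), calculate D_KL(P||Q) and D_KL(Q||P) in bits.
D_KL(P||Q) = 0.0169, D_KL(Q||P) = 0.0166

KL divergence is not symmetric: D_KL(P||Q) ≠ D_KL(Q||P) in general.

D_KL(P||Q) = 0.0169 bits
D_KL(Q||P) = 0.0166 bits

No, they are not equal!

This asymmetry is why KL divergence is not a true distance metric.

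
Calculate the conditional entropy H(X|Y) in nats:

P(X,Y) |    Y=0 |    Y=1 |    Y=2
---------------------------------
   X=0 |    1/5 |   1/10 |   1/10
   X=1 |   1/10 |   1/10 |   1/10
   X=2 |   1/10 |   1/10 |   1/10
1.0751 nats

Using the chain rule: H(X|Y) = H(X,Y) - H(Y)

First, compute H(X,Y) = 2.1640 nats

Marginal P(Y) = (2/5, 3/10, 3/10)
H(Y) = 1.0889 nats

H(X|Y) = H(X,Y) - H(Y) = 2.1640 - 1.0889 = 1.0751 nats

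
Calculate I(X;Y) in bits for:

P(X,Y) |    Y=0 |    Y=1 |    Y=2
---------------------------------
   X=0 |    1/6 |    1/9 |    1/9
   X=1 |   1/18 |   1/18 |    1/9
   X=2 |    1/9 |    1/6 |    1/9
0.0409 bits

Mutual information: I(X;Y) = H(X) + H(Y) - H(X,Y)

Marginals:
P(X) = (7/18, 2/9, 7/18), H(X) = 1.5420 bits
P(Y) = (1/3, 1/3, 1/3), H(Y) = 1.5850 bits

Joint entropy: H(X,Y) = 3.0860 bits

I(X;Y) = 1.5420 + 1.5850 - 3.0860 = 0.0409 bits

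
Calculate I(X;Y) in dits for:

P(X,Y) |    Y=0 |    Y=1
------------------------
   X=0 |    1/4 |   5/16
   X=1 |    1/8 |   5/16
0.0058 dits

Mutual information: I(X;Y) = H(X) + H(Y) - H(X,Y)

Marginals:
P(X) = (9/16, 7/16), H(X) = 0.2976 dits
P(Y) = (3/8, 5/8), H(Y) = 0.2873 dits

Joint entropy: H(X,Y) = 0.5791 dits

I(X;Y) = 0.2976 + 0.2873 - 0.5791 = 0.0058 dits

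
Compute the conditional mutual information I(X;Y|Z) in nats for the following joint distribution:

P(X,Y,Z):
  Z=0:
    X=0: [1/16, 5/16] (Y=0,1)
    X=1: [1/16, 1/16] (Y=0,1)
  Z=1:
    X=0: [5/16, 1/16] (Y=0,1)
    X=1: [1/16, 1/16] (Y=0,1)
0.0511 nats

Conditional mutual information: I(X;Y|Z) = H(X|Z) + H(Y|Z) - H(X,Y|Z)

H(Z) = 0.6931
H(X,Z) = 1.2555 → H(X|Z) = 0.5623
H(Y,Z) = 1.2555 → H(Y|Z) = 0.5623
H(X,Y,Z) = 1.7667 → H(X,Y|Z) = 1.0735

I(X;Y|Z) = 0.5623 + 0.5623 - 1.0735 = 0.0511 nats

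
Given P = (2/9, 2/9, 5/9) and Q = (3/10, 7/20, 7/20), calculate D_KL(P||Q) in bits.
0.1285 bits

KL divergence: D_KL(P||Q) = Σ p(x) log(p(x)/q(x))

Computing term by term:
  x=0: 2/9 × log_2[(2/9)/(3/10)] = 2/9 × -0.4330 = -0.0962
  x=1: 2/9 × log_2[(2/9)/(7/20)] = 2/9 × -0.6554 = -0.1456
  x=2: 5/9 × log_2[(5/9)/(7/20)] = 5/9 × 0.6666 = 0.3703

D_KL(P||Q) = 0.1285 bits

Note: KL divergence is always non-negative and equals 0 iff P = Q.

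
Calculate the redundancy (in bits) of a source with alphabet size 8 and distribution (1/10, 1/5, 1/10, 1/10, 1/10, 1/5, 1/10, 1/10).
0.0781 bits

Redundancy measures how far a source is from maximum entropy:
R = H_max - H(X)

Maximum entropy for 8 symbols: H_max = log_2(8) = 3.0000 bits
Actual entropy: H(X) = 2.9219 bits
Redundancy: R = 3.0000 - 2.9219 = 0.0781 bits

This redundancy represents potential for compression: the source could be compressed by 0.0781 bits per symbol.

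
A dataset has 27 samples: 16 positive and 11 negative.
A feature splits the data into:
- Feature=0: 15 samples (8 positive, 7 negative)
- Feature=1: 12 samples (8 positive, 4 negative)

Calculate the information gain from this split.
0.0132 bits

Information Gain = H(Y) - H(Y|Feature)

Before split:
P(positive) = 16/27 = 0.5926
H(Y) = 0.9751 bits

After split:
Feature=0: H = 0.9968 bits (weight = 15/27)
Feature=1: H = 0.9183 bits (weight = 12/27)
H(Y|Feature) = (15/27)×0.9968 + (12/27)×0.9183 = 0.9619 bits

Information Gain = 0.9751 - 0.9619 = 0.0132 bits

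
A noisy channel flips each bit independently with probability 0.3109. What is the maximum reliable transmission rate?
0.1058 bits

For a binary symmetric channel (BSC) with error probability p:
Capacity C = 1 - H(p) bits per symbol

where H(p) = -p log₂(p) - (1-p) log₂(1-p) is the binary entropy function.

H(0.3109) = 0.8942 bits
C = 1 - 0.8942 = 0.1058 bits per symbol

This means we can reliably transmit up to 0.1058 bits of information per channel use.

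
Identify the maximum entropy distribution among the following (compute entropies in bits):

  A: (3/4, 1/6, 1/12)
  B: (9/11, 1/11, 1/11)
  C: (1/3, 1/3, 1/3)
C

For a discrete distribution over n outcomes, entropy is maximized by the uniform distribution.

Computing entropies:
H(A) = 1.0409 bits
H(B) = 0.8659 bits
H(C) = 1.5850 bits

The uniform distribution (where all probabilities equal 1/3) achieves the maximum entropy of log_2(3) = 1.5850 bits.

Distribution C has the highest entropy.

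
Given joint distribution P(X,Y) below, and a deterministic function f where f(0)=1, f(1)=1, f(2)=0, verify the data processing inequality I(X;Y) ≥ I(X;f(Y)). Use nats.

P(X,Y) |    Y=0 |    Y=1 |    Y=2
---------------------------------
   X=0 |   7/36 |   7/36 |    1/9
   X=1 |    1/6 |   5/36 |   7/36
I(X;Y) = 0.0172, I(X;f(Y)) = 0.0165, inequality holds: 0.0172 ≥ 0.0165

Data Processing Inequality: For any Markov chain X → Y → Z, we have I(X;Y) ≥ I(X;Z).

Here Z = f(Y) is a deterministic function of Y, forming X → Y → Z.

Original I(X;Y) = 0.0172 nats

After applying f:
P(X,Z) where Z=f(Y):
- P(X,Z=0) = P(X,Y=2)
- P(X,Z=1) = P(X,Y=0) + P(X,Y=1)

I(X;Z) = I(X;f(Y)) = 0.0165 nats

Verification: 0.0172 ≥ 0.0165 ✓

Information cannot be created by processing; the function f can only lose information about X.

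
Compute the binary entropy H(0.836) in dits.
0.1938 dits

The binary entropy function is:
H(p) = -p log(p) - (1-p) log(1-p)

H(0.836) = -0.836 × log_10(0.836) - 0.164 × log_10(0.164)
H(0.836) = 0.1938 dits

Note: Binary entropy is maximized at p=0.5 (H=1 bit) and minimized at p=0 or p=1 (H=0).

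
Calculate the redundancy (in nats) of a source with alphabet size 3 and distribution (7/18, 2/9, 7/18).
0.0298 nats

Redundancy measures how far a source is from maximum entropy:
R = H_max - H(X)

Maximum entropy for 3 symbols: H_max = log_e(3) = 1.0986 nats
Actual entropy: H(X) = 1.0688 nats
Redundancy: R = 1.0986 - 1.0688 = 0.0298 nats

This redundancy represents potential for compression: the source could be compressed by 0.0298 nats per symbol.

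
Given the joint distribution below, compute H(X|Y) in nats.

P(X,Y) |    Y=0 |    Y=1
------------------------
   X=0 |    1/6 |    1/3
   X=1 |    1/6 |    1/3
0.6931 nats

Using the chain rule: H(X|Y) = H(X,Y) - H(Y)

First, compute H(X,Y) = 1.3297 nats

Marginal P(Y) = (1/3, 2/3)
H(Y) = 0.6365 nats

H(X|Y) = H(X,Y) - H(Y) = 1.3297 - 0.6365 = 0.6931 nats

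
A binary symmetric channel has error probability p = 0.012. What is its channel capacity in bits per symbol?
0.9062 bits

For a binary symmetric channel (BSC) with error probability p:
Capacity C = 1 - H(p) bits per symbol

where H(p) = -p log₂(p) - (1-p) log₂(1-p) is the binary entropy function.

H(0.012) = 0.0938 bits
C = 1 - 0.0938 = 0.9062 bits per symbol

This means we can reliably transmit up to 0.9062 bits of information per channel use.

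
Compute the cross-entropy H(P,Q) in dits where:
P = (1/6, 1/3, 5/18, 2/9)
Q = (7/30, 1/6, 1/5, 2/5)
0.6473 dits

Cross-entropy: H(P,Q) = -Σ p(x) log q(x)

Alternatively: H(P,Q) = H(P) + D_KL(P||Q)
H(P) = 0.5884 dits
D_KL(P||Q) = 0.0589 dits

H(P,Q) = 0.5884 + 0.0589 = 0.6473 dits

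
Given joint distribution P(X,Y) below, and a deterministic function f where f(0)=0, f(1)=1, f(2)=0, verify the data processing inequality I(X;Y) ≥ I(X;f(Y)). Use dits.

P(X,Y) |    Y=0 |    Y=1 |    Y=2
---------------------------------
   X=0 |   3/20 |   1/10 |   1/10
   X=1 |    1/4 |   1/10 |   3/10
I(X;Y) = 0.0084, I(X;f(Y)) = 0.0052, inequality holds: 0.0084 ≥ 0.0052

Data Processing Inequality: For any Markov chain X → Y → Z, we have I(X;Y) ≥ I(X;Z).

Here Z = f(Y) is a deterministic function of Y, forming X → Y → Z.

Original I(X;Y) = 0.0084 dits

After applying f:
P(X,Z) where Z=f(Y):
- P(X,Z=0) = P(X,Y=0) + P(X,Y=2)
- P(X,Z=1) = P(X,Y=1)

I(X;Z) = I(X;f(Y)) = 0.0052 dits

Verification: 0.0084 ≥ 0.0052 ✓

Information cannot be created by processing; the function f can only lose information about X.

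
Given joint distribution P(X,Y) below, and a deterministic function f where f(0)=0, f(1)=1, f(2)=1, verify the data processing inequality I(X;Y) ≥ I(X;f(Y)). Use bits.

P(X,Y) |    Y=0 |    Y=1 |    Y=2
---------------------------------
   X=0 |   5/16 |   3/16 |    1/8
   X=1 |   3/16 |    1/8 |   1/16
I(X;Y) = 0.0016, I(X;f(Y)) = 0.0000, inequality holds: 0.0016 ≥ 0.0000

Data Processing Inequality: For any Markov chain X → Y → Z, we have I(X;Y) ≥ I(X;Z).

Here Z = f(Y) is a deterministic function of Y, forming X → Y → Z.

Original I(X;Y) = 0.0016 bits

After applying f:
P(X,Z) where Z=f(Y):
- P(X,Z=0) = P(X,Y=0)
- P(X,Z=1) = P(X,Y=1) + P(X,Y=2)

I(X;Z) = I(X;f(Y)) = 0.0000 bits

Verification: 0.0016 ≥ 0.0000 ✓

Information cannot be created by processing; the function f can only lose information about X.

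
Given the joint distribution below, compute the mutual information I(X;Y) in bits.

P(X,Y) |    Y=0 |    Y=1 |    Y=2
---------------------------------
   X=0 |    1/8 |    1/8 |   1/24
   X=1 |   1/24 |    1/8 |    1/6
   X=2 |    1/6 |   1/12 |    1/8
0.1199 bits

Mutual information: I(X;Y) = H(X) + H(Y) - H(X,Y)

Marginals:
P(X) = (7/24, 1/3, 3/8), H(X) = 1.5774 bits
P(Y) = (1/3, 1/3, 1/3), H(Y) = 1.5850 bits

Joint entropy: H(X,Y) = 3.0425 bits

I(X;Y) = 1.5774 + 1.5850 - 3.0425 = 0.1199 bits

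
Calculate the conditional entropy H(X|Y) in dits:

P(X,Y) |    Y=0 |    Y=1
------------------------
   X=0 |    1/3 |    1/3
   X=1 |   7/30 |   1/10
0.2684 dits

Using the chain rule: H(X|Y) = H(X,Y) - H(Y)

First, compute H(X,Y) = 0.5656 dits

Marginal P(Y) = (17/30, 13/30)
H(Y) = 0.2972 dits

H(X|Y) = H(X,Y) - H(Y) = 0.5656 - 0.2972 = 0.2684 dits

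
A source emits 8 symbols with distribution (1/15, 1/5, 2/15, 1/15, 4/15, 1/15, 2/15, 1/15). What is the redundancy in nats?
0.1456 nats

Redundancy measures how far a source is from maximum entropy:
R = H_max - H(X)

Maximum entropy for 8 symbols: H_max = log_e(8) = 2.0794 nats
Actual entropy: H(X) = 1.9338 nats
Redundancy: R = 2.0794 - 1.9338 = 0.1456 nats

This redundancy represents potential for compression: the source could be compressed by 0.1456 nats per symbol.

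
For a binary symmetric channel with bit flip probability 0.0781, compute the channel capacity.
0.6046 bits

For a binary symmetric channel (BSC) with error probability p:
Capacity C = 1 - H(p) bits per symbol

where H(p) = -p log₂(p) - (1-p) log₂(1-p) is the binary entropy function.

H(0.0781) = 0.3954 bits
C = 1 - 0.3954 = 0.6046 bits per symbol

This means we can reliably transmit up to 0.6046 bits of information per channel use.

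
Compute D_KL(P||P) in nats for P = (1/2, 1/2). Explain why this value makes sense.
0.0000 nats

KL divergence satisfies the Gibbs inequality: D_KL(P||Q) ≥ 0 for all distributions P, Q.

D_KL(P||Q) = Σ p(x) log(p(x)/q(x))
Each term is p(x) × log_e(p(x)/p(x)) = p(x) × log_e(1) = 0, so the sum is 0.
D_KL(P||Q) = 0.0000 nats

When P = Q, the KL divergence is exactly 0, as there is no 'divergence' between identical distributions.

This non-negativity is a fundamental property: relative entropy cannot be negative because it measures how different Q is from P.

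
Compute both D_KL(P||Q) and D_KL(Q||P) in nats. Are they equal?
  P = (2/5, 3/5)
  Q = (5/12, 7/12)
D_KL(P||Q) = 0.0006, D_KL(Q||P) = 0.0006

KL divergence is not symmetric: D_KL(P||Q) ≠ D_KL(Q||P) in general.

D_KL(P||Q) = 0.0006 nats
D_KL(Q||P) = 0.0006 nats

In this case they happen to be equal (to 4 decimal places).

This asymmetry is why KL divergence is not a true distance metric.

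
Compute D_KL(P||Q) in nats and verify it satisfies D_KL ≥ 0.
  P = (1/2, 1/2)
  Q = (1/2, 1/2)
0.0000 nats

KL divergence satisfies the Gibbs inequality: D_KL(P||Q) ≥ 0 for all distributions P, Q.

D_KL(P||Q) = Σ p(x) log(p(x)/q(x))
Term by term:
  x=0: 1/2 × log_e[(1/2)/(1/2)] = 0.0000
  x=1: 1/2 × log_e[(1/2)/(1/2)] = 0.0000
D_KL(P||Q) = 0.0000 nats

D_KL(P||Q) = 0.0000 ≥ 0 ✓

This non-negativity is a fundamental property: relative entropy cannot be negative because it measures how different Q is from P.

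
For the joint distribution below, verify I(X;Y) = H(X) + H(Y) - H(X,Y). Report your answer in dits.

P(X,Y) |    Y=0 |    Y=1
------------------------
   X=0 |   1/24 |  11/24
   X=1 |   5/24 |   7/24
I(X;Y) = 0.0344 dits

Mutual information has multiple equivalent forms:
- I(X;Y) = H(X) - H(X|Y)
- I(X;Y) = H(Y) - H(Y|X)
- I(X;Y) = H(X) + H(Y) - H(X,Y)

Computing all quantities:
H(X) = 0.3010, H(Y) = 0.2442, H(X,Y) = 0.5108
H(X|Y) = 0.2666, H(Y|X) = 0.2098

Verification:
H(X) - H(X|Y) = 0.3010 - 0.2666 = 0.0344
H(Y) - H(Y|X) = 0.2442 - 0.2098 = 0.0344
H(X) + H(Y) - H(X,Y) = 0.3010 + 0.2442 - 0.5108 = 0.0344

All forms give I(X;Y) = 0.0344 dits. ✓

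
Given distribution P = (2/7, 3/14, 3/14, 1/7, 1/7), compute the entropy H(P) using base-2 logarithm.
2.2709 bits

Shannon entropy is H(X) = -Σ p(x) log p(x).

For P = (2/7, 3/14, 3/14, 1/7, 1/7):
H = -2/7 × log_2(2/7) -3/14 × log_2(3/14) -3/14 × log_2(3/14) -1/7 × log_2(1/7) -1/7 × log_2(1/7)
H = 2.2709 bits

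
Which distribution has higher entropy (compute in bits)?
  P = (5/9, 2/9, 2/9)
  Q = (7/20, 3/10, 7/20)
Q

Computing entropies in bits:
H(P) = 1.4355
H(Q) = 1.5813

Distribution Q has higher entropy.

Intuition: The distribution closer to uniform (more spread out) has higher entropy.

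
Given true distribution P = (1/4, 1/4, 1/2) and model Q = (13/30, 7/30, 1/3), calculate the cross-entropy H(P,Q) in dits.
0.4874 dits

Cross-entropy: H(P,Q) = -Σ p(x) log q(x)

Alternatively: H(P,Q) = H(P) + D_KL(P||Q)
H(P) = 0.4515 dits
D_KL(P||Q) = 0.0358 dits

H(P,Q) = 0.4515 + 0.0358 = 0.4874 dits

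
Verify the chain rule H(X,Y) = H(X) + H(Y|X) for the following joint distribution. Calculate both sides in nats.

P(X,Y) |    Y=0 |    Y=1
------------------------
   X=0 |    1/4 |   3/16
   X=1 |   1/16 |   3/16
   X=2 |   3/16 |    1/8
H(X,Y) = 1.7214, H(X) = 1.0717, H(Y|X) = 0.6497 (all in nats)

Chain rule: H(X,Y) = H(X) + H(Y|X)

Left side — joint entropy directly:
H(X,Y) = -Σ p(x,y) log p(x,y) = 1.7214 nats

Right side — compute H(Y|X) from the conditional distributions:
P(X) = (7/16, 1/4, 5/16), so H(X) = 1.0717 nats
H(Y|X) = Σ_x P(X=x) · H(Y|X=x):
  P(Y|X=0) = (4/7, 3/7), H(Y|X=0) = 0.6829, weight P(X=0) = 7/16
  P(Y|X=1) = (1/4, 3/4), H(Y|X=1) = 0.5623, weight P(X=1) = 1/4
  P(Y|X=2) = (3/5, 2/5), H(Y|X=2) = 0.6730, weight P(X=2) = 5/16
H(Y|X) = 0.6497 nats

H(X) + H(Y|X) = 1.0717 + 0.6497 = 1.7214 nats

Both sides equal 1.7214 nats. ✓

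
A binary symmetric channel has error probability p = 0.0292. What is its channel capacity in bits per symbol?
0.8096 bits

For a binary symmetric channel (BSC) with error probability p:
Capacity C = 1 - H(p) bits per symbol

where H(p) = -p log₂(p) - (1-p) log₂(1-p) is the binary entropy function.

H(0.0292) = 0.1904 bits
C = 1 - 0.1904 = 0.8096 bits per symbol

This means we can reliably transmit up to 0.8096 bits of information per channel use.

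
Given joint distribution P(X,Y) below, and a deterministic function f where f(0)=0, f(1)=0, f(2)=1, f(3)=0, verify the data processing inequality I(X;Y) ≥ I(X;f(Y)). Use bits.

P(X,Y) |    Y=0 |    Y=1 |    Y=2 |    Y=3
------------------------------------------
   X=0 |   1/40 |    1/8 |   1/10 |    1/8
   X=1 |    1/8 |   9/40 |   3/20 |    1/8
I(X;Y) = 0.0351, I(X;f(Y)) = 0.0006, inequality holds: 0.0351 ≥ 0.0006

Data Processing Inequality: For any Markov chain X → Y → Z, we have I(X;Y) ≥ I(X;Z).

Here Z = f(Y) is a deterministic function of Y, forming X → Y → Z.

Original I(X;Y) = 0.0351 bits

After applying f:
P(X,Z) where Z=f(Y):
- P(X,Z=0) = P(X,Y=0) + P(X,Y=1) + P(X,Y=3)
- P(X,Z=1) = P(X,Y=2)

I(X;Z) = I(X;f(Y)) = 0.0006 bits

Verification: 0.0351 ≥ 0.0006 ✓

Information cannot be created by processing; the function f can only lose information about X.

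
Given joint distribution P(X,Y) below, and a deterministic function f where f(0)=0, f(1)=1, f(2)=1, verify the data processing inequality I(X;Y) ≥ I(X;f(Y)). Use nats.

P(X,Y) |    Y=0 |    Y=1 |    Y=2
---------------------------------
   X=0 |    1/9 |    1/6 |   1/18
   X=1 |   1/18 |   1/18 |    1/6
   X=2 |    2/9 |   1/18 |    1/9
I(X;Y) = 0.1165, I(X;f(Y)) = 0.0515, inequality holds: 0.1165 ≥ 0.0515

Data Processing Inequality: For any Markov chain X → Y → Z, we have I(X;Y) ≥ I(X;Z).

Here Z = f(Y) is a deterministic function of Y, forming X → Y → Z.

Original I(X;Y) = 0.1165 nats

After applying f:
P(X,Z) where Z=f(Y):
- P(X,Z=0) = P(X,Y=0)
- P(X,Z=1) = P(X,Y=1) + P(X,Y=2)

I(X;Z) = I(X;f(Y)) = 0.0515 nats

Verification: 0.1165 ≥ 0.0515 ✓

Information cannot be created by processing; the function f can only lose information about X.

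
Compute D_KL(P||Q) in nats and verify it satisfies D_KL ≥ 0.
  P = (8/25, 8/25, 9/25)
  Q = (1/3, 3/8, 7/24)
0.0120 nats

KL divergence satisfies the Gibbs inequality: D_KL(P||Q) ≥ 0 for all distributions P, Q.

D_KL(P||Q) = Σ p(x) log(p(x)/q(x))
Term by term:
  x=0: 8/25 × log_e[(8/25)/(1/3)] = -0.0131
  x=1: 8/25 × log_e[(8/25)/(3/8)] = -0.0508
  x=2: 9/25 × log_e[(9/25)/(7/24)] = 0.0758
D_KL(P||Q) = 0.0120 nats

D_KL(P||Q) = 0.0120 ≥ 0 ✓

This non-negativity is a fundamental property: relative entropy cannot be negative because it measures how different Q is from P.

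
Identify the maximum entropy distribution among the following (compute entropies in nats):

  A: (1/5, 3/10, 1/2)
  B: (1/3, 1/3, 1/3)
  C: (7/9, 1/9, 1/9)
B

For a discrete distribution over n outcomes, entropy is maximized by the uniform distribution.

Computing entropies:
H(A) = 1.0297 nats
H(B) = 1.0986 nats
H(C) = 0.6837 nats

The uniform distribution (where all probabilities equal 1/3) achieves the maximum entropy of log_e(3) = 1.0986 nats.

Distribution B has the highest entropy.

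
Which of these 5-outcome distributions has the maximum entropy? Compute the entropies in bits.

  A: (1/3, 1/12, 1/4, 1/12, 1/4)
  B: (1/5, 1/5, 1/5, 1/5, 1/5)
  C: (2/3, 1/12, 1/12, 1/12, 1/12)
B

For a discrete distribution over n outcomes, entropy is maximized by the uniform distribution.

Computing entropies:
H(A) = 2.1258 bits
H(B) = 2.3219 bits
H(C) = 1.5850 bits

The uniform distribution (where all probabilities equal 1/5) achieves the maximum entropy of log_2(5) = 2.3219 bits.

Distribution B has the highest entropy.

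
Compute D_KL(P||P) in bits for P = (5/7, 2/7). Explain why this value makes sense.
0.0000 bits

KL divergence satisfies the Gibbs inequality: D_KL(P||Q) ≥ 0 for all distributions P, Q.

D_KL(P||Q) = Σ p(x) log(p(x)/q(x))
Each term is p(x) × log_2(p(x)/p(x)) = p(x) × log_2(1) = 0, so the sum is 0.
D_KL(P||Q) = 0.0000 bits

When P = Q, the KL divergence is exactly 0, as there is no 'divergence' between identical distributions.

This non-negativity is a fundamental property: relative entropy cannot be negative because it measures how different Q is from P.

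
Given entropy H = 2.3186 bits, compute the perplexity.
4.9885

Perplexity is 2^H (or exp(H) for natural log).

H = 2.3186 bits
Perplexity = 2^2.3186 = 4.9885

Interpretation: The model's uncertainty is equivalent to choosing uniformly among 5.0 options.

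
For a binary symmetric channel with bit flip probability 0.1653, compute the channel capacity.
0.3532 bits

For a binary symmetric channel (BSC) with error probability p:
Capacity C = 1 - H(p) bits per symbol

where H(p) = -p log₂(p) - (1-p) log₂(1-p) is the binary entropy function.

H(0.1653) = 0.6468 bits
C = 1 - 0.6468 = 0.3532 bits per symbol

This means we can reliably transmit up to 0.3532 bits of information per channel use.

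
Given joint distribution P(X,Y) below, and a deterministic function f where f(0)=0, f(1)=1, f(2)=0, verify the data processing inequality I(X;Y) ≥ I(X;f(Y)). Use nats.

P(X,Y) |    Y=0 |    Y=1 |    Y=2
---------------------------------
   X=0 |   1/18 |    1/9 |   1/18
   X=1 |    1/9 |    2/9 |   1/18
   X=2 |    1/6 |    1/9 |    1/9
I(X;Y) = 0.0385, I(X;f(Y)) = 0.0347, inequality holds: 0.0385 ≥ 0.0347

Data Processing Inequality: For any Markov chain X → Y → Z, we have I(X;Y) ≥ I(X;Z).

Here Z = f(Y) is a deterministic function of Y, forming X → Y → Z.

Original I(X;Y) = 0.0385 nats

After applying f:
P(X,Z) where Z=f(Y):
- P(X,Z=0) = P(X,Y=0) + P(X,Y=2)
- P(X,Z=1) = P(X,Y=1)

I(X;Z) = I(X;f(Y)) = 0.0347 nats

Verification: 0.0385 ≥ 0.0347 ✓

Information cannot be created by processing; the function f can only lose information about X.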